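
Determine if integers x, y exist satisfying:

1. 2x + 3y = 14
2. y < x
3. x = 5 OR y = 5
No

The full constraint system is jointly infeasible over the integers. Each constraint and what it forces:

  - 2x + 3y = 14: is a linear equation tying the variables together
  - y < x: bounds one variable relative to another variable
  - x = 5 OR y = 5: forces a choice: either x = 5 or y = 5

Split on the disjunction (x = 5 OR y = 5):
  • If x = 5: with x = 5, every remaining term of the linear equation is divisible by 3, so the left side is ≡ 0 (mod 3); but the right side 4 ≡ 1 (mod 3). No integers can satisfy it.
  • If y = 5: with y = 5, every remaining term of the linear equation is divisible by 2, so the left side is ≡ 0 (mod 2); but the right side -1 ≡ 1 (mod 2). No integers can satisfy it.
Both branches are infeasible, so the system has no integer solution.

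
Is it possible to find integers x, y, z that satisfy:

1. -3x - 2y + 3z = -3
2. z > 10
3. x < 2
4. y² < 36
No

The full constraint system is jointly infeasible over the integers. Each constraint and what it forces:

  - -3x - 2y + 3z = -3: is a linear equation tying the variables together
  - z > 10: bounds one variable relative to a constant
  - x < 2: bounds one variable relative to a constant
  - y² < 36: restricts y to |y| ≤ 5

Range argument: with x ∈ [−∞, 1], y ∈ [-5, 5], z ∈ [11, ∞], the left side of the equation is at least 20, but the right side is -3 < 20. No integer solution exists.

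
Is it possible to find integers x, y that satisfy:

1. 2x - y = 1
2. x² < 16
Yes

Take x = 0, y = -1. Substituting into each constraint:
  (1) 2(0) + 1 = 1 ✓
  (2) x² = (0)² = 0, and 0 < 16 ✓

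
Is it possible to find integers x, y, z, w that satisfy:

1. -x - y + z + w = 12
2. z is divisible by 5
Yes

Take x = 0, y = 0, z = 0, w = 12. Substituting into each constraint:
  (1) 0 + 0 + 0 + 12 = 12 ✓
  (2) 0 = 5 × 0, remainder 0 ✓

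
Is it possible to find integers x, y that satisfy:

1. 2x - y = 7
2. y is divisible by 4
No

The full constraint system is jointly infeasible over the integers. Each constraint and what it forces:

  - 2x - y = 7: is a linear equation tying the variables together
  - y is divisible by 4: restricts y to multiples of 4

Modular obstruction: writing y = 4y', every remaining term of the linear equation is divisible by 2, so the left side is ≡ 0 (mod 2); but the right side 7 ≡ 1 (mod 2). No integers can satisfy it.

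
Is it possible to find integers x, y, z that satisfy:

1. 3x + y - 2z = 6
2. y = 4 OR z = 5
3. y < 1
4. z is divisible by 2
No

A contradictory subset is {y = 4 OR z = 5, y < 1, z is divisible by 2}. No integer assignment can satisfy these jointly:

  - y = 4 OR z = 5: forces a choice: either y = 4 or z = 5
  - y < 1: bounds one variable relative to a constant
  - z is divisible by 2: restricts z to multiples of 2

Split on the disjunction (y = 4 OR z = 5):
  • If y = 4: this contradicts the bound y ≤ 0.
  • If z = 5: this contradicts the divisibility constraint — 5 is not a multiple of 2.
Both branches are infeasible, so the system has no integer solution.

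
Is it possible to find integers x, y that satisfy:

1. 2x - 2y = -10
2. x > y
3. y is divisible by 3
No

A contradictory subset is {2x - 2y = -10, x > y}. No integer assignment can satisfy these jointly:

  - 2x - 2y = -10: is a linear equation tying the variables together
  - x > y: bounds one variable relative to another variable

From the equation, x − y = -5, i.e. x − y = -5; but x > y requires x − y ≥ 1. Contradiction.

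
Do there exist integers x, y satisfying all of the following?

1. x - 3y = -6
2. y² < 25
Yes

Take x = -6, y = 0. Substituting into each constraint:
  (1) (-6) - 3(0) = -6 ✓
  (2) y² = (0)² = 0, and 0 < 25 ✓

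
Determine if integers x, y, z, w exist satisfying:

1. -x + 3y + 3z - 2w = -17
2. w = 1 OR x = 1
Yes

Take x = 0, y = -5, z = 0, w = 1. Substituting into each constraint:
  (1) 0 + 3(-5) + 3(0) - 2(1) = -17 ✓
  (2) w = 1, target 1 ✓ (first branch holds)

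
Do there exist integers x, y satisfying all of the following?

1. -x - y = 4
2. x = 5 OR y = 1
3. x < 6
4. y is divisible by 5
No

The full constraint system is jointly infeasible over the integers. Each constraint and what it forces:

  - -x - y = 4: is a linear equation tying the variables together
  - x = 5 OR y = 1: forces a choice: either x = 5 or y = 1
  - x < 6: bounds one variable relative to a constant
  - y is divisible by 5: restricts y to multiples of 5

Split on the disjunction (x = 5 OR y = 1):
  • If x = 5: with x = 5, writing y = 5y', every remaining term of the linear equation is divisible by 5, so the left side is ≡ 0 (mod 5); but the right side 9 ≡ 4 (mod 5). No integers can satisfy it.
  • If y = 1: this contradicts the divisibility constraint — 1 is not a multiple of 5.
Both branches are infeasible, so the system has no integer solution.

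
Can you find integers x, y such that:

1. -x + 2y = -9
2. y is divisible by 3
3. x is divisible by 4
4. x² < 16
No

A contradictory subset is {-x + 2y = -9, x is divisible by 4}. No integer assignment can satisfy these jointly:

  - -x + 2y = -9: is a linear equation tying the variables together
  - x is divisible by 4: restricts x to multiples of 4

Modular obstruction: writing x = 4x', every remaining term of the linear equation is divisible by 2, so the left side is ≡ 0 (mod 2); but the right side -9 ≡ 1 (mod 2). No integers can satisfy it.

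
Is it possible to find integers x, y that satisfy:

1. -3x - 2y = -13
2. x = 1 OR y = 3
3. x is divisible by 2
No

The full constraint system is jointly infeasible over the integers. Each constraint and what it forces:

  - -3x - 2y = -13: is a linear equation tying the variables together
  - x = 1 OR y = 3: forces a choice: either x = 1 or y = 3
  - x is divisible by 2: restricts x to multiples of 2

Modular obstruction: writing x = 2x', every remaining term of the linear equation is divisible by 2, so the left side is ≡ 0 (mod 2); but the right side -13 ≡ 1 (mod 2). No integers can satisfy it.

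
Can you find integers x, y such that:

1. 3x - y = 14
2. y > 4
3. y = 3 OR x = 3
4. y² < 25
No

A contradictory subset is {3x - y = 14, y > 4, y = 3 OR x = 3}. No integer assignment can satisfy these jointly:

  - 3x - y = 14: is a linear equation tying the variables together
  - y > 4: bounds one variable relative to a constant
  - y = 3 OR x = 3: forces a choice: either y = 3 or x = 3

Split on the disjunction (y = 3 OR x = 3):
  • If y = 3: this contradicts the bound y ≥ 5.
  • If x = 3: the equation forces y = -5, which contradicts the bound y ≥ 5.
Both branches are infeasible, so the system has no integer solution.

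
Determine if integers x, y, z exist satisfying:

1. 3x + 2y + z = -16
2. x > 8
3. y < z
Yes

Take x = 9, y = -22, z = 1. Substituting into each constraint:
  (1) 3(9) + 2(-22) + 1 = -16 ✓
  (2) 9 > 8 ✓
  (3) -22 < 1 ✓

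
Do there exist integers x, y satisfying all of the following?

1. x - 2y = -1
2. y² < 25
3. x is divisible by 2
No

A contradictory subset is {x - 2y = -1, x is divisible by 2}. No integer assignment can satisfy these jointly:

  - x - 2y = -1: is a linear equation tying the variables together
  - x is divisible by 2: restricts x to multiples of 2

Modular obstruction: writing x = 2x', every remaining term of the linear equation is divisible by 2, so the left side is ≡ 0 (mod 2); but the right side -1 ≡ 1 (mod 2). No integers can satisfy it.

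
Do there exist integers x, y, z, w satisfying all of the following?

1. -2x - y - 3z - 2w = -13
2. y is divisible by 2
Yes

Take x = 0, y = 0, z = 3, w = 2. Substituting into each constraint:
  (1) -2(0) + 0 - 3(3) - 2(2) = -13 ✓
  (2) 0 = 2 × 0, remainder 0 ✓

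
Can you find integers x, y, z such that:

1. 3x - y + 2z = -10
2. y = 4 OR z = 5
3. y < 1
Yes

Take x = -7, y = -1, z = 5. Substituting into each constraint:
  (1) 3(-7) + 1 + 2(5) = -10 ✓
  (2) z = 5, target 5 ✓ (second branch holds)
  (3) -1 < 1 ✓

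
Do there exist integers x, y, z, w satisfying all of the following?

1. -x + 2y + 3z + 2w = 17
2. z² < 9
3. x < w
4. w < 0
Yes

Take x = -3, y = 9, z = 0, w = -2. Substituting into each constraint:
  (1) 3 + 2(9) + 3(0) + 2(-2) = 17 ✓
  (2) z² = (0)² = 0, and 0 < 9 ✓
  (3) -3 < -2 ✓
  (4) -2 < 0 ✓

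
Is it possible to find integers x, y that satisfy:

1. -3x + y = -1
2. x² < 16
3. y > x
Yes

Take x = 1, y = 2. Substituting into each constraint:
  (1) -3(1) + 2 = -1 ✓
  (2) x² = (1)² = 1, and 1 < 16 ✓
  (3) 2 > 1 ✓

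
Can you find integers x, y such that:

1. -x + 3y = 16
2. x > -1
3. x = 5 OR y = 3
Yes

Take x = 5, y = 7. Substituting into each constraint:
  (1) (-5) + 3(7) = 16 ✓
  (2) 5 > -1 ✓
  (3) x = 5, target 5 ✓ (first branch holds)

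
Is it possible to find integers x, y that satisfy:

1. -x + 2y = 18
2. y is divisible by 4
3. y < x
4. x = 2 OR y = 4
No

A contradictory subset is {-x + 2y = 18, y < x, x = 2 OR y = 4}. No integer assignment can satisfy these jointly:

  - -x + 2y = 18: is a linear equation tying the variables together
  - y < x: bounds one variable relative to another variable
  - x = 2 OR y = 4: forces a choice: either x = 2 or y = 4

Split on the disjunction (x = 2 OR y = 4):
  • If x = 2: the equation forces y = 10, giving (x, y) = (2, 10), which violates x > y.
  • If y = 4: the equation forces x = -10, giving (y, x) = (4, -10), which violates x > y.
Both branches are infeasible, so the system has no integer solution.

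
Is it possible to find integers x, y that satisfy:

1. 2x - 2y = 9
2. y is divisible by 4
No

Even the single constraint (2x - 2y = 9) is infeasible over the integers.

  - 2x - 2y = 9: every term on the left is divisible by 2, so the LHS ≡ 0 (mod 2), but the RHS 9 is not — no integer solution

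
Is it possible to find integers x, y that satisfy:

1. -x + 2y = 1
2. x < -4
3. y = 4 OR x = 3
No

The full constraint system is jointly infeasible over the integers. Each constraint and what it forces:

  - -x + 2y = 1: is a linear equation tying the variables together
  - x < -4: bounds one variable relative to a constant
  - y = 4 OR x = 3: forces a choice: either y = 4 or x = 3

Split on the disjunction (y = 4 OR x = 3):
  • If y = 4: the equation forces x = 7, which contradicts the bound x ≤ -5.
  • If x = 3: this contradicts the bound x ≤ -5.
Both branches are infeasible, so the system has no integer solution.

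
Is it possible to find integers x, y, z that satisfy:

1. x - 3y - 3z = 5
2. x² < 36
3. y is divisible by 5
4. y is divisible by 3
Yes

Take x = 2, y = 0, z = -1. Substituting into each constraint:
  (1) 2 - 3(0) - 3(-1) = 5 ✓
  (2) x² = (2)² = 4, and 4 < 36 ✓
  (3) 0 = 5 × 0, remainder 0 ✓
  (4) 0 = 3 × 0, remainder 0 ✓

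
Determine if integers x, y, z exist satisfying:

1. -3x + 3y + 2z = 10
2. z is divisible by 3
No

The full constraint system is jointly infeasible over the integers. Each constraint and what it forces:

  - -3x + 3y + 2z = 10: is a linear equation tying the variables together
  - z is divisible by 3: restricts z to multiples of 3

Modular obstruction: writing z = 3z', every remaining term of the linear equation is divisible by 3, so the left side is ≡ 0 (mod 3); but the right side 10 ≡ 1 (mod 3). No integers can satisfy it.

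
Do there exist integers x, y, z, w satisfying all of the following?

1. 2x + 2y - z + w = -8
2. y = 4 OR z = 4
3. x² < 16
Yes

Take x = 0, y = 0, z = 4, w = -4. Substituting into each constraint:
  (1) 2(0) + 2(0) + (-4) + (-4) = -8 ✓
  (2) z = 4, target 4 ✓ (second branch holds)
  (3) x² = (0)² = 0, and 0 < 16 ✓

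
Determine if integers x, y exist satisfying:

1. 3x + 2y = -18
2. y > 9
Yes

Take x = -14, y = 12. Substituting into each constraint:
  (1) 3(-14) + 2(12) = -18 ✓
  (2) 12 > 9 ✓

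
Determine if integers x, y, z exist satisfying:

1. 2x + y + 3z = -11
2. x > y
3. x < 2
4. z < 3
Yes

Take x = 0, y = -2, z = -3. Substituting into each constraint:
  (1) 2(0) + (-2) + 3(-3) = -11 ✓
  (2) 0 > -2 ✓
  (3) 0 < 2 ✓
  (4) -3 < 3 ✓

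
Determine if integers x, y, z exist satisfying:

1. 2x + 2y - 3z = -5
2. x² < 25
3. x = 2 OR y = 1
Yes

Take x = -2, y = 1, z = 1. Substituting into each constraint:
  (1) 2(-2) + 2(1) - 3(1) = -5 ✓
  (2) x² = (-2)² = 4, and 4 < 25 ✓
  (3) y = 1, target 1 ✓ (second branch holds)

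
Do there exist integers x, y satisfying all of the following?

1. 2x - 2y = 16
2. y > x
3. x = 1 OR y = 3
No

A contradictory subset is {2x - 2y = 16, y > x}. No integer assignment can satisfy these jointly:

  - 2x - 2y = 16: is a linear equation tying the variables together
  - y > x: bounds one variable relative to another variable

From the equation, x − y = 8, i.e. y − x = -8; but y > x requires y − x ≥ 1. Contradiction.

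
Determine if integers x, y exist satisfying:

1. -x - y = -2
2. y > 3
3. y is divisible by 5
Yes

Take x = -3, y = 5. Substituting into each constraint:
  (1) 3 + (-5) = -2 ✓
  (2) 5 > 3 ✓
  (3) 5 = 5 × 1, remainder 0 ✓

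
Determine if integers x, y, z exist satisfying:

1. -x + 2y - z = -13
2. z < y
Yes

Take x = 14, y = 0, z = -1. Substituting into each constraint:
  (1) (-14) + 2(0) + 1 = -13 ✓
  (2) -1 < 0 ✓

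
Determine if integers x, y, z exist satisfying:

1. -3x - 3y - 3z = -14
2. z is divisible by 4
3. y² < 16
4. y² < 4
No

Even the single constraint (-3x - 3y - 3z = -14) is infeasible over the integers.

  - -3x - 3y - 3z = -14: every term on the left is divisible by 3, so the LHS ≡ 0 (mod 3), but the RHS -14 is not — no integer solution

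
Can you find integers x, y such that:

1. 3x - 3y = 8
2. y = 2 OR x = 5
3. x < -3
No

Even the single constraint (3x - 3y = 8) is infeasible over the integers.

  - 3x - 3y = 8: every term on the left is divisible by 3, so the LHS ≡ 0 (mod 3), but the RHS 8 is not — no integer solution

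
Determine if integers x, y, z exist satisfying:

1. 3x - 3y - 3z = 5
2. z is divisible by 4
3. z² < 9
No

Even the single constraint (3x - 3y - 3z = 5) is infeasible over the integers.

  - 3x - 3y - 3z = 5: every term on the left is divisible by 3, so the LHS ≡ 0 (mod 3), but the RHS 5 is not — no integer solution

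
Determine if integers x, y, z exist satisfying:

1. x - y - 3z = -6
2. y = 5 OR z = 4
Yes

Take x = -1, y = 5, z = 0. Substituting into each constraint:
  (1) (-1) + (-5) - 3(0) = -6 ✓
  (2) y = 5, target 5 ✓ (first branch holds)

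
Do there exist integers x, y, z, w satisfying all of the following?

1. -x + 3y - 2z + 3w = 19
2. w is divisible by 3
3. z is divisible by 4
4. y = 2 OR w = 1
Yes

Take x = -13, y = 2, z = 0, w = 0. Substituting into each constraint:
  (1) 13 + 3(2) - 2(0) + 3(0) = 19 ✓
  (2) 0 = 3 × 0, remainder 0 ✓
  (3) 0 = 4 × 0, remainder 0 ✓
  (4) y = 2, target 2 ✓ (first branch holds)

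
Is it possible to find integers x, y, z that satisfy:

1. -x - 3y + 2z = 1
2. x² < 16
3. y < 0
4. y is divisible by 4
Yes

Take x = 1, y = -4, z = -5. Substituting into each constraint:
  (1) (-1) - 3(-4) + 2(-5) = 1 ✓
  (2) x² = (1)² = 1, and 1 < 16 ✓
  (3) -4 < 0 ✓
  (4) -4 = 4 × -1, remainder 0 ✓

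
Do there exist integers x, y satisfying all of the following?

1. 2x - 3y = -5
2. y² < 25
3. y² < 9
Yes

Take x = -1, y = 1. Substituting into each constraint:
  (1) 2(-1) - 3(1) = -5 ✓
  (2) y² = (1)² = 1, and 1 < 25 ✓
  (3) y² = (1)² = 1, and 1 < 9 ✓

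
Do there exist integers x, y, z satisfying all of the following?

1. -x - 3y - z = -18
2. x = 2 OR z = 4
Yes

Take x = 14, y = 0, z = 4. Substituting into each constraint:
  (1) (-14) - 3(0) + (-4) = -18 ✓
  (2) z = 4, target 4 ✓ (second branch holds)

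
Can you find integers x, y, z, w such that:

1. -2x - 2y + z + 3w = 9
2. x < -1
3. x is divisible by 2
Yes

Take x = -2, y = -1, z = 0, w = 1. Substituting into each constraint:
  (1) -2(-2) - 2(-1) + 0 + 3(1) = 9 ✓
  (2) -2 < -1 ✓
  (3) -2 = 2 × -1, remainder 0 ✓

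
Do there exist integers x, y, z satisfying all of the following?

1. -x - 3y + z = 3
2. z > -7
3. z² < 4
Yes

Take x = -3, y = 0, z = 0. Substituting into each constraint:
  (1) 3 - 3(0) + 0 = 3 ✓
  (2) 0 > -7 ✓
  (3) z² = (0)² = 0, and 0 < 4 ✓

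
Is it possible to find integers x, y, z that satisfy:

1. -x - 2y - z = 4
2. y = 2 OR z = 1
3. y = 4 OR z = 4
Yes

Take x = -12, y = 2, z = 4. Substituting into each constraint:
  (1) 12 - 2(2) + (-4) = 4 ✓
  (2) y = 2, target 2 ✓ (first branch holds)
  (3) z = 4, target 4 ✓ (second branch holds)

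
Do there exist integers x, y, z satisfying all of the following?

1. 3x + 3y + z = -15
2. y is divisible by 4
Yes

Take x = 0, y = 0, z = -15. Substituting into each constraint:
  (1) 3(0) + 3(0) + (-15) = -15 ✓
  (2) 0 = 4 × 0, remainder 0 ✓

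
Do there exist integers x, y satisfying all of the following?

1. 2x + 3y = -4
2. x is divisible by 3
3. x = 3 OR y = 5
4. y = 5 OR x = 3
No

A contradictory subset is {2x + 3y = -4, x = 3 OR y = 5}. No integer assignment can satisfy these jointly:

  - 2x + 3y = -4: is a linear equation tying the variables together
  - x = 3 OR y = 5: forces a choice: either x = 3 or y = 5

Split on the disjunction (x = 3 OR y = 5):
  • If x = 3: with x = 3, every remaining term of the linear equation is divisible by 3, so the left side is ≡ 0 (mod 3); but the right side -10 ≡ 2 (mod 3). No integers can satisfy it.
  • If y = 5: with y = 5, every remaining term of the linear equation is divisible by 2, so the left side is ≡ 0 (mod 2); but the right side -19 ≡ 1 (mod 2). No integers can satisfy it.
Both branches are infeasible, so the system has no integer solution.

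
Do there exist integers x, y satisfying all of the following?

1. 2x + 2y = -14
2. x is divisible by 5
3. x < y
Yes

Take x = -5, y = -2. Substituting into each constraint:
  (1) 2(-5) + 2(-2) = -14 ✓
  (2) -5 = 5 × -1, remainder 0 ✓
  (3) -5 < -2 ✓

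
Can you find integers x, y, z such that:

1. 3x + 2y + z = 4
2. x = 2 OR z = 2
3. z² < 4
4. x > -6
Yes

Take x = 2, y = -1, z = 0. Substituting into each constraint:
  (1) 3(2) + 2(-1) + 0 = 4 ✓
  (2) x = 2, target 2 ✓ (first branch holds)
  (3) z² = (0)² = 0, and 0 < 4 ✓
  (4) 2 > -6 ✓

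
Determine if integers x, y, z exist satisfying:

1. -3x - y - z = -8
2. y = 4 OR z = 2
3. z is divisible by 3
No

The full constraint system is jointly infeasible over the integers. Each constraint and what it forces:

  - -3x - y - z = -8: is a linear equation tying the variables together
  - y = 4 OR z = 2: forces a choice: either y = 4 or z = 2
  - z is divisible by 3: restricts z to multiples of 3

Split on the disjunction (y = 4 OR z = 2):
  • If y = 4: with y = 4, writing z = 3z', every remaining term of the linear equation is divisible by 3, so the left side is ≡ 0 (mod 3); but the right side -4 ≡ 2 (mod 3). No integers can satisfy it.
  • If z = 2: this contradicts the divisibility constraint — 2 is not a multiple of 3.
Both branches are infeasible, so the system has no integer solution.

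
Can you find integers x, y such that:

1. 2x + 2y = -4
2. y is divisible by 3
Yes

Take x = -2, y = 0. Substituting into each constraint:
  (1) 2(-2) + 2(0) = -4 ✓
  (2) 0 = 3 × 0, remainder 0 ✓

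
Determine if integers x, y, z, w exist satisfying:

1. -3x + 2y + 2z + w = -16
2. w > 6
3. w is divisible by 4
Yes

Take x = 0, y = -12, z = 0, w = 8. Substituting into each constraint:
  (1) -3(0) + 2(-12) + 2(0) + 8 = -16 ✓
  (2) 8 > 6 ✓
  (3) 8 = 4 × 2, remainder 0 ✓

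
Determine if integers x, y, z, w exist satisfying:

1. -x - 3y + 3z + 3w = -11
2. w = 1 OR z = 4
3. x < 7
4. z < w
Yes

Take x = 2, y = 12, z = 4, w = 5. Substituting into each constraint:
  (1) (-2) - 3(12) + 3(4) + 3(5) = -11 ✓
  (2) z = 4, target 4 ✓ (second branch holds)
  (3) 2 < 7 ✓
  (4) 4 < 5 ✓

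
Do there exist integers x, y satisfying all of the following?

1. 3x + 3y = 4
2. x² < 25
No

Even the single constraint (3x + 3y = 4) is infeasible over the integers.

  - 3x + 3y = 4: every term on the left is divisible by 3, so the LHS ≡ 0 (mod 3), but the RHS 4 is not — no integer solution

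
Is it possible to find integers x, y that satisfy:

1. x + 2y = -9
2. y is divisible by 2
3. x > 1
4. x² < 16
Yes

Take x = 3, y = -6. Substituting into each constraint:
  (1) 3 + 2(-6) = -9 ✓
  (2) -6 = 2 × -3, remainder 0 ✓
  (3) 3 > 1 ✓
  (4) x² = (3)² = 9, and 9 < 16 ✓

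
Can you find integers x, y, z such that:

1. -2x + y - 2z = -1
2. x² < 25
Yes

Take x = 1, y = 1, z = 0. Substituting into each constraint:
  (1) -2(1) + 1 - 2(0) = -1 ✓
  (2) x² = (1)² = 1, and 1 < 25 ✓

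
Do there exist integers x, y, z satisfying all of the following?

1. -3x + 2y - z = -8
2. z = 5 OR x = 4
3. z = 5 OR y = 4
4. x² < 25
Yes

Take x = 4, y = 4, z = 4. Substituting into each constraint:
  (1) -3(4) + 2(4) + (-4) = -8 ✓
  (2) x = 4, target 4 ✓ (second branch holds)
  (3) y = 4, target 4 ✓ (second branch holds)
  (4) x² = (4)² = 16, and 16 < 25 ✓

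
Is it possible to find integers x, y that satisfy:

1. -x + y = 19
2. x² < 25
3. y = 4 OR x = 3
Yes

Take x = 3, y = 22. Substituting into each constraint:
  (1) (-3) + 22 = 19 ✓
  (2) x² = (3)² = 9, and 9 < 25 ✓
  (3) x = 3, target 3 ✓ (second branch holds)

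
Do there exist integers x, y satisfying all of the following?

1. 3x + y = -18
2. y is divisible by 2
Yes

Take x = -6, y = 0. Substituting into each constraint:
  (1) 3(-6) + 0 = -18 ✓
  (2) 0 = 2 × 0, remainder 0 ✓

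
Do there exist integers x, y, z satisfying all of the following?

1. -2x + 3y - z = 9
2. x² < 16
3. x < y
Yes

Take x = 0, y = 1, z = -6. Substituting into each constraint:
  (1) -2(0) + 3(1) + 6 = 9 ✓
  (2) x² = (0)² = 0, and 0 < 16 ✓
  (3) 0 < 1 ✓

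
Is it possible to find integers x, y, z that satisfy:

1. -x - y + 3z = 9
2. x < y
Yes

Take x = 1, y = 2, z = 4. Substituting into each constraint:
  (1) (-1) + (-2) + 3(4) = 9 ✓
  (2) 1 < 2 ✓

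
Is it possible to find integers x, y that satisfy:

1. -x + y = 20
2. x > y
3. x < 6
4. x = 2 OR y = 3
No

A contradictory subset is {-x + y = 20, x > y}. No integer assignment can satisfy these jointly:

  - -x + y = 20: is a linear equation tying the variables together
  - x > y: bounds one variable relative to another variable

From the equation, x − y = -20, i.e. x − y = -20; but x > y requires x − y ≥ 1. Contradiction.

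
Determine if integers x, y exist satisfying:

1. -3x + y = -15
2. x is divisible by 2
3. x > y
Yes

Take x = 0, y = -15. Substituting into each constraint:
  (1) -3(0) + (-15) = -15 ✓
  (2) 0 = 2 × 0, remainder 0 ✓
  (3) 0 > -15 ✓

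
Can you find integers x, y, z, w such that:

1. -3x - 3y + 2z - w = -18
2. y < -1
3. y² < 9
Yes

Take x = 0, y = -2, z = 0, w = 24. Substituting into each constraint:
  (1) -3(0) - 3(-2) + 2(0) + (-24) = -18 ✓
  (2) -2 < -1 ✓
  (3) y² = (-2)² = 4, and 4 < 9 ✓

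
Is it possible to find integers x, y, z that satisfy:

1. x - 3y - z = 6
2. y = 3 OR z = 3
Yes

Take x = 15, y = 3, z = 0. Substituting into each constraint:
  (1) 15 - 3(3) + 0 = 6 ✓
  (2) y = 3, target 3 ✓ (first branch holds)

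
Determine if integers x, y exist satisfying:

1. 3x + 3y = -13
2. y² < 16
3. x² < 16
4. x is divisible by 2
No

Even the single constraint (3x + 3y = -13) is infeasible over the integers.

  - 3x + 3y = -13: every term on the left is divisible by 3, so the LHS ≡ 0 (mod 3), but the RHS -13 is not — no integer solution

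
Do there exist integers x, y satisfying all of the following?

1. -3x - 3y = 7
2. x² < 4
No

Even the single constraint (-3x - 3y = 7) is infeasible over the integers.

  - -3x - 3y = 7: every term on the left is divisible by 3, so the LHS ≡ 0 (mod 3), but the RHS 7 is not — no integer solution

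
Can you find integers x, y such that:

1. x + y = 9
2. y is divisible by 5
Yes

Take x = 9, y = 0. Substituting into each constraint:
  (1) 9 + 0 = 9 ✓
  (2) 0 = 5 × 0, remainder 0 ✓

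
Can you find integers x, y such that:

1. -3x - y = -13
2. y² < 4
Yes

Take x = 4, y = 1. Substituting into each constraint:
  (1) -3(4) + (-1) = -13 ✓
  (2) y² = (1)² = 1, and 1 < 4 ✓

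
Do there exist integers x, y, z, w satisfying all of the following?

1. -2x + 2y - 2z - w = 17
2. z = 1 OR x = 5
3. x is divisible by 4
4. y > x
Yes

Take x = 8, y = 9, z = 1, w = -17. Substituting into each constraint:
  (1) -2(8) + 2(9) - 2(1) + 17 = 17 ✓
  (2) z = 1, target 1 ✓ (first branch holds)
  (3) 8 = 4 × 2, remainder 0 ✓
  (4) 9 > 8 ✓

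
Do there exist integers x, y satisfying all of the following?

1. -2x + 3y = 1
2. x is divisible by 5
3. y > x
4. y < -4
Yes

Take x = -20, y = -13. Substituting into each constraint:
  (1) -2(-20) + 3(-13) = 1 ✓
  (2) -20 = 5 × -4, remainder 0 ✓
  (3) -13 > -20 ✓
  (4) -13 < -4 ✓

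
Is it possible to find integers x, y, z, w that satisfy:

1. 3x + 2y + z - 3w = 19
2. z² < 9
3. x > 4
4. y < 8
Yes

Take x = 5, y = 2, z = 0, w = 0. Substituting into each constraint:
  (1) 3(5) + 2(2) + 0 - 3(0) = 19 ✓
  (2) z² = (0)² = 0, and 0 < 9 ✓
  (3) 5 > 4 ✓
  (4) 2 < 8 ✓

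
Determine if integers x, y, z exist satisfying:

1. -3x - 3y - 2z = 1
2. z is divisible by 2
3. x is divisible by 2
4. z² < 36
Yes

Take x = 0, y = 1, z = -2. Substituting into each constraint:
  (1) -3(0) - 3(1) - 2(-2) = 1 ✓
  (2) -2 = 2 × -1, remainder 0 ✓
  (3) 0 = 2 × 0, remainder 0 ✓
  (4) z² = (-2)² = 4, and 4 < 36 ✓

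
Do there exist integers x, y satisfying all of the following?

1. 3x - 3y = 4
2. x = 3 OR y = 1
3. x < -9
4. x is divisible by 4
No

Even the single constraint (3x - 3y = 4) is infeasible over the integers.

  - 3x - 3y = 4: every term on the left is divisible by 3, so the LHS ≡ 0 (mod 3), but the RHS 4 is not — no integer solution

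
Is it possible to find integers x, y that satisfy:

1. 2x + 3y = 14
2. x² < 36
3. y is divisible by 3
Yes

Take x = -2, y = 6. Substituting into each constraint:
  (1) 2(-2) + 3(6) = 14 ✓
  (2) x² = (-2)² = 4, and 4 < 36 ✓
  (3) 6 = 3 × 2, remainder 0 ✓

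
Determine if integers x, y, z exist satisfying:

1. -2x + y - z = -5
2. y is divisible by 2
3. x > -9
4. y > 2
Yes

Take x = 0, y = 4, z = 9. Substituting into each constraint:
  (1) -2(0) + 4 + (-9) = -5 ✓
  (2) 4 = 2 × 2, remainder 0 ✓
  (3) 0 > -9 ✓
  (4) 4 > 2 ✓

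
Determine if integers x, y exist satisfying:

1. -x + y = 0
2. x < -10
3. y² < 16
No

The full constraint system is jointly infeasible over the integers. Each constraint and what it forces:

  - -x + y = 0: is a linear equation tying the variables together
  - x < -10: bounds one variable relative to a constant
  - y² < 16: restricts y to |y| ≤ 3

Range argument: with x ∈ [−∞, -11], y ∈ [-3, 3], the left side of the equation is at least 8, but the right side is 0 < 8. No integer solution exists.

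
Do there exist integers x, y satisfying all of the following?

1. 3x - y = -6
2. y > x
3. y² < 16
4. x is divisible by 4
No

The full constraint system is jointly infeasible over the integers. Each constraint and what it forces:

  - 3x - y = -6: is a linear equation tying the variables together
  - y > x: bounds one variable relative to another variable
  - y² < 16: restricts y to |y| ≤ 3
  - x is divisible by 4: restricts x to multiples of 4

The bounds confine y to {-3, -2, -1, 0, 1, 2, 3}. For each value, substitute into the equation:
  • y = -3: the equation forces x = -3, but 4 does not divide -3.
  • y = -2: the equation gives 3x = -8, so x would not be an integer.
  • y = -1: the equation gives 3x = -7, so x would not be an integer.
  • y = 0: the equation forces x = -2, but 4 does not divide -2.
  • y = 1: the equation gives 3x = -5, so x would not be an integer.
  • y = 2: the equation gives 3x = -4, so x would not be an integer.
  • y = 3: the equation forces x = -1, but 4 does not divide -1.
Every case fails, so no integer solution exists.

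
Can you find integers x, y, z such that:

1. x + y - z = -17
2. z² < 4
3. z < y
Yes

Take x = -18, y = 0, z = -1. Substituting into each constraint:
  (1) (-18) + 0 + 1 = -17 ✓
  (2) z² = (-1)² = 1, and 1 < 4 ✓
  (3) -1 < 0 ✓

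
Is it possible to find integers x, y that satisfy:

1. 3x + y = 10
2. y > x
Yes

Take x = 0, y = 10. Substituting into each constraint:
  (1) 3(0) + 10 = 10 ✓
  (2) 10 > 0 ✓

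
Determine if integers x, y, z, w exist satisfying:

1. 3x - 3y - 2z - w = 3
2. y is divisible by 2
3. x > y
Yes

Take x = 1, y = 0, z = 0, w = 0. Substituting into each constraint:
  (1) 3(1) - 3(0) - 2(0) + 0 = 3 ✓
  (2) 0 = 2 × 0, remainder 0 ✓
  (3) 1 > 0 ✓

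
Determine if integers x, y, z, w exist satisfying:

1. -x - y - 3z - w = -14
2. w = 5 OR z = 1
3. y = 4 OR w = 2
Yes

Take x = 0, y = 4, z = 1, w = 7. Substituting into each constraint:
  (1) 0 + (-4) - 3(1) + (-7) = -14 ✓
  (2) z = 1, target 1 ✓ (second branch holds)
  (3) y = 4, target 4 ✓ (first branch holds)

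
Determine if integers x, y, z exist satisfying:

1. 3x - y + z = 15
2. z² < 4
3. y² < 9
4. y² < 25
Yes

Take x = 5, y = 0, z = 0. Substituting into each constraint:
  (1) 3(5) + 0 + 0 = 15 ✓
  (2) z² = (0)² = 0, and 0 < 4 ✓
  (3) y² = (0)² = 0, and 0 < 9 ✓
  (4) y² = (0)² = 0, and 0 < 25 ✓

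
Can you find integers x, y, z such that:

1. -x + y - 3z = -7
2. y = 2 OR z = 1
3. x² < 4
Yes

Take x = -1, y = -5, z = 1. Substituting into each constraint:
  (1) 1 + (-5) - 3(1) = -7 ✓
  (2) z = 1, target 1 ✓ (second branch holds)
  (3) x² = (-1)² = 1, and 1 < 4 ✓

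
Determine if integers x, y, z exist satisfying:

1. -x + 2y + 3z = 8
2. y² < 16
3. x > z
Yes

Take x = 7, y = 0, z = 5. Substituting into each constraint:
  (1) (-7) + 2(0) + 3(5) = 8 ✓
  (2) y² = (0)² = 0, and 0 < 16 ✓
  (3) 7 > 5 ✓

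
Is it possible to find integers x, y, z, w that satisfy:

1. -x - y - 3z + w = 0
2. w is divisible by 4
Yes

Take x = 0, y = 0, z = 0, w = 0. Substituting into each constraint:
  (1) 0 + 0 - 3(0) + 0 = 0 ✓
  (2) 0 = 4 × 0, remainder 0 ✓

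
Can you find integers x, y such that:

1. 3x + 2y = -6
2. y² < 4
Yes

Take x = -2, y = 0. Substituting into each constraint:
  (1) 3(-2) + 2(0) = -6 ✓
  (2) y² = (0)² = 0, and 0 < 4 ✓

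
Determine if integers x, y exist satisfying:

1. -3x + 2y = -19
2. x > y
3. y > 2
Yes

Take x = 9, y = 4. Substituting into each constraint:
  (1) -3(9) + 2(4) = -19 ✓
  (2) 9 > 4 ✓
  (3) 4 > 2 ✓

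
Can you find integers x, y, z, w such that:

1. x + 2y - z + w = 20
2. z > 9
Yes

Take x = 0, y = 0, z = 10, w = 30. Substituting into each constraint:
  (1) 0 + 2(0) + (-10) + 30 = 20 ✓
  (2) 10 > 9 ✓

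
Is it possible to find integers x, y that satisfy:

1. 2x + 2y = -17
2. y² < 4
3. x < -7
No

Even the single constraint (2x + 2y = -17) is infeasible over the integers.

  - 2x + 2y = -17: every term on the left is divisible by 2, so the LHS ≡ 0 (mod 2), but the RHS -17 is not — no integer solution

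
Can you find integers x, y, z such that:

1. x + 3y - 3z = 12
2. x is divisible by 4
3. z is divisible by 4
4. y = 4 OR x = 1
Yes

Take x = 0, y = 4, z = 0. Substituting into each constraint:
  (1) 0 + 3(4) - 3(0) = 12 ✓
  (2) 0 = 4 × 0, remainder 0 ✓
  (3) 0 = 4 × 0, remainder 0 ✓
  (4) y = 4, target 4 ✓ (first branch holds)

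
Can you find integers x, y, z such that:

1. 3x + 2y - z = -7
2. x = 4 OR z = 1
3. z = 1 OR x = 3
Yes

Take x = -2, y = 0, z = 1. Substituting into each constraint:
  (1) 3(-2) + 2(0) + (-1) = -7 ✓
  (2) z = 1, target 1 ✓ (second branch holds)
  (3) z = 1, target 1 ✓ (first branch holds)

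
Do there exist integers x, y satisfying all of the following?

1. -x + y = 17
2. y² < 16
Yes

Take x = -17, y = 0. Substituting into each constraint:
  (1) 17 + 0 = 17 ✓
  (2) y² = (0)² = 0, and 0 < 16 ✓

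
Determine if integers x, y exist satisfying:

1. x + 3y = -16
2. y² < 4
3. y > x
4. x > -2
No

A contradictory subset is {x + 3y = -16, y > x, x > -2}. No integer assignment can satisfy these jointly:

  - x + 3y = -16: is a linear equation tying the variables together
  - y > x: bounds one variable relative to another variable
  - x > -2: bounds one variable relative to a constant

Propagating the comparison: y > x and x ≥ -1 give y ≥ 0. Range argument: with x ∈ [-1, ∞], y ∈ [0, ∞], the left side of the equation is at least -1, but the right side is -16 < -1. No integer solution exists.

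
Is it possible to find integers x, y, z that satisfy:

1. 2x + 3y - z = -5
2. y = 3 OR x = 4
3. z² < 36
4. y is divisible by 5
Yes

Take x = 4, y = -5, z = -2. Substituting into each constraint:
  (1) 2(4) + 3(-5) + 2 = -5 ✓
  (2) x = 4, target 4 ✓ (second branch holds)
  (3) z² = (-2)² = 4, and 4 < 36 ✓
  (4) -5 = 5 × -1, remainder 0 ✓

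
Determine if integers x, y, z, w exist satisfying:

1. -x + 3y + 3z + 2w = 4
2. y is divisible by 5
Yes

Take x = -4, y = 0, z = 0, w = 0. Substituting into each constraint:
  (1) 4 + 3(0) + 3(0) + 2(0) = 4 ✓
  (2) 0 = 5 × 0, remainder 0 ✓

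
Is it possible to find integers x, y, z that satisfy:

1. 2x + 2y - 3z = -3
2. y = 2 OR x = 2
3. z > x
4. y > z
Yes

Take x = -2, y = 2, z = 1. Substituting into each constraint:
  (1) 2(-2) + 2(2) - 3(1) = -3 ✓
  (2) y = 2, target 2 ✓ (first branch holds)
  (3) 1 > -2 ✓
  (4) 2 > 1 ✓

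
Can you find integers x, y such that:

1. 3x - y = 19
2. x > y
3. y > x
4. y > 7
No

A contradictory subset is {x > y, y > x}. No integer assignment can satisfy these jointly:

  - x > y: bounds one variable relative to another variable
  - y > x: bounds one variable relative to another variable

Direct contradiction: x > y and y > x cannot both hold.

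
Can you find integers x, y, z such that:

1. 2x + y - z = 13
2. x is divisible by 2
Yes

Take x = 0, y = 13, z = 0. Substituting into each constraint:
  (1) 2(0) + 13 + 0 = 13 ✓
  (2) 0 = 2 × 0, remainder 0 ✓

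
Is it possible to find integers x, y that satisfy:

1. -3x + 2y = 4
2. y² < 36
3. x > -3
Yes

Take x = 0, y = 2. Substituting into each constraint:
  (1) -3(0) + 2(2) = 4 ✓
  (2) y² = (2)² = 4, and 4 < 36 ✓
  (3) 0 > -3 ✓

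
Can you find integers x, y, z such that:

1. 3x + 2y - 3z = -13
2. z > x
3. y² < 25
Yes

Take x = 0, y = -2, z = 3. Substituting into each constraint:
  (1) 3(0) + 2(-2) - 3(3) = -13 ✓
  (2) 3 > 0 ✓
  (3) y² = (-2)² = 4, and 4 < 25 ✓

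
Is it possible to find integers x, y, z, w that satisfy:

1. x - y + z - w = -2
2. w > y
Yes

Take x = -3, y = -1, z = 0, w = 0. Substituting into each constraint:
  (1) (-3) + 1 + 0 + 0 = -2 ✓
  (2) 0 > -1 ✓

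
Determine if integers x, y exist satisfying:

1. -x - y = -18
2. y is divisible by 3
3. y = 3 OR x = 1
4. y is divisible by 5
No

A contradictory subset is {-x - y = -18, y = 3 OR x = 1, y is divisible by 5}. No integer assignment can satisfy these jointly:

  - -x - y = -18: is a linear equation tying the variables together
  - y = 3 OR x = 1: forces a choice: either y = 3 or x = 1
  - y is divisible by 5: restricts y to multiples of 5

Split on the disjunction (y = 3 OR x = 1):
  • If y = 3: this contradicts the divisibility constraint — 3 is not a multiple of 5.
  • If x = 1: with x = 1, writing y = 5y', every remaining term of the linear equation is divisible by 5, so the left side is ≡ 0 (mod 5); but the right side -17 ≡ 3 (mod 5). No integers can satisfy it.
Both branches are infeasible, so the system has no integer solution.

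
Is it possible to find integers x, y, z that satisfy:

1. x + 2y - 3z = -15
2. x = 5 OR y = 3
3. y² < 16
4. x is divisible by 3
Yes

Take x = 0, y = 3, z = 7. Substituting into each constraint:
  (1) 0 + 2(3) - 3(7) = -15 ✓
  (2) y = 3, target 3 ✓ (second branch holds)
  (3) y² = (3)² = 9, and 9 < 16 ✓
  (4) 0 = 3 × 0, remainder 0 ✓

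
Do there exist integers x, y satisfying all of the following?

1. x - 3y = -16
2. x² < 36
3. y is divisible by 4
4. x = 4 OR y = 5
No

A contradictory subset is {x - 3y = -16, y is divisible by 4, x = 4 OR y = 5}. No integer assignment can satisfy these jointly:

  - x - 3y = -16: is a linear equation tying the variables together
  - y is divisible by 4: restricts y to multiples of 4
  - x = 4 OR y = 5: forces a choice: either x = 4 or y = 5

Split on the disjunction (x = 4 OR y = 5):
  • If x = 4: with x = 4, writing y = 4y', every remaining term of the linear equation is divisible by 12, so the left side is ≡ 0 (mod 12); but the right side -20 ≡ 4 (mod 12). No integers can satisfy it.
  • If y = 5: this contradicts the divisibility constraint — 5 is not a multiple of 4.
Both branches are infeasible, so the system has no integer solution.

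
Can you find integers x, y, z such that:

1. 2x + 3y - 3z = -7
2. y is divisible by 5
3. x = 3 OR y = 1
No

The full constraint system is jointly infeasible over the integers. Each constraint and what it forces:

  - 2x + 3y - 3z = -7: is a linear equation tying the variables together
  - y is divisible by 5: restricts y to multiples of 5
  - x = 3 OR y = 1: forces a choice: either x = 3 or y = 1

Split on the disjunction (x = 3 OR y = 1):
  • If x = 3: with x = 3, writing y = 5y', every remaining term of the linear equation is divisible by 3, so the left side is ≡ 0 (mod 3); but the right side -13 ≡ 2 (mod 3). No integers can satisfy it.
  • If y = 1: this contradicts the divisibility constraint — 1 is not a multiple of 5.
Both branches are infeasible, so the system has no integer solution.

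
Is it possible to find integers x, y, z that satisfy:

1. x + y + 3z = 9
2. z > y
Yes

Take x = 6, y = 0, z = 1. Substituting into each constraint:
  (1) 6 + 0 + 3(1) = 9 ✓
  (2) 1 > 0 ✓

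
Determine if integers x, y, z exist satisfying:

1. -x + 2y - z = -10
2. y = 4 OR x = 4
Yes

Take x = 4, y = -3, z = 0. Substituting into each constraint:
  (1) (-4) + 2(-3) + 0 = -10 ✓
  (2) x = 4, target 4 ✓ (second branch holds)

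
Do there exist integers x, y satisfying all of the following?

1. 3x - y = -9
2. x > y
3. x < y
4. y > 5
No

A contradictory subset is {x > y, x < y}. No integer assignment can satisfy these jointly:

  - x > y: bounds one variable relative to another variable
  - x < y: bounds one variable relative to another variable

Direct contradiction: x > y and y > x cannot both hold.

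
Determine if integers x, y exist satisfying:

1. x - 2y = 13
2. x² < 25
Yes

Take x = 1, y = -6. Substituting into each constraint:
  (1) 1 - 2(-6) = 13 ✓
  (2) x² = (1)² = 1, and 1 < 25 ✓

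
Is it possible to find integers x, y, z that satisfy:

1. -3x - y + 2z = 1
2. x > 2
Yes

Take x = 3, y = -10, z = 0. Substituting into each constraint:
  (1) -3(3) + 10 + 2(0) = 1 ✓
  (2) 3 > 2 ✓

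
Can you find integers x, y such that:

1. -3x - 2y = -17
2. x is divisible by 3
Yes

Take x = 3, y = 4. Substituting into each constraint:
  (1) -3(3) - 2(4) = -17 ✓
  (2) 3 = 3 × 1, remainder 0 ✓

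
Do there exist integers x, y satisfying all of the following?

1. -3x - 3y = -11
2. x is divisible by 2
No

Even the single constraint (-3x - 3y = -11) is infeasible over the integers.

  - -3x - 3y = -11: every term on the left is divisible by 3, so the LHS ≡ 0 (mod 3), but the RHS -11 is not — no integer solution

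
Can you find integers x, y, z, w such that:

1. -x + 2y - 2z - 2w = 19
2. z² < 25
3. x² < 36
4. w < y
Yes

Take x = 1, y = 0, z = 0, w = -10. Substituting into each constraint:
  (1) (-1) + 2(0) - 2(0) - 2(-10) = 19 ✓
  (2) z² = (0)² = 0, and 0 < 25 ✓
  (3) x² = (1)² = 1, and 1 < 36 ✓
  (4) -10 < 0 ✓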